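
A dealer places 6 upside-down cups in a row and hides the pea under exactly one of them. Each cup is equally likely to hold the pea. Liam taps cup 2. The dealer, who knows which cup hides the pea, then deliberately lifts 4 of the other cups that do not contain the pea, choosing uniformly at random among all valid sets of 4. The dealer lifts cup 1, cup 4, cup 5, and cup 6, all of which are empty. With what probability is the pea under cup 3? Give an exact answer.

5/6

Consider each possible location of the pea in turn.
If it is under any of cups 1, 4, 5, and 6 (prior 1/6 each): that cup was opened and seen not to hold the prize — ruled out; weight (1/6)·0 = 0 each.
If it is under cup 2 (prior 1/6): the dealer has 5 equally likely choices, so probability 1/5; weight (1/6)·(1/5) = 1/30.
If it is under cup 3 (prior 1/6): the dealer has no choice, probability 1; weight (1/6)·1 = 1/6.
The weights sum to 1/5.
So P(the pea under cup 3 | the dealer opened cup 1, cup 4, cup 5, and cup 6) = (1/6) / (1/5) = 5/6.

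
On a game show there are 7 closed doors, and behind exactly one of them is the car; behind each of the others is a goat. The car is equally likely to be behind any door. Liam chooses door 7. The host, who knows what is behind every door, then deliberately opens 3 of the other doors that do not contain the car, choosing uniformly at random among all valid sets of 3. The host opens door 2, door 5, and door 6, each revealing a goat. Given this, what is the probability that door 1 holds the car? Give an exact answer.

Condition on the true location of the car.
If it is behind any of doors 1, 3, and 4 (prior 1/7 each): the host has 10 equally likely choices, so probability 1/10; weight (1/7)·(1/10) = 1/70 each.
If it is behind any of doors 2, 5, and 6 (prior 1/7 each): that door was opened and seen not to hold the prize — ruled out; weight (1/7)·0 = 0 each.
If it is behind door 7 (prior 1/7): the host has 20 equally likely choices, so probability 1/20; weight (1/7)·(1/20) = 1/140.
The weights sum to 1/20.
So P(the car behind door 1 | the host opened door 2, door 5, and door 6) = (1/70) / (1/20) = 2/7.

2/7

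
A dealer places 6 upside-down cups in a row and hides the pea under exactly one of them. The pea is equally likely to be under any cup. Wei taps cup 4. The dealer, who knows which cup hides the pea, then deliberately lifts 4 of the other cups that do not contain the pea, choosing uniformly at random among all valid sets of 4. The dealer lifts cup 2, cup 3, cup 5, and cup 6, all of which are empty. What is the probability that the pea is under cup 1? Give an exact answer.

Condition on the true location of the pea.
If it is under cup 1 (prior 1/6): the dealer has no choice, probability 1; weight (1/6)·1 = 1/6.
If it is under any of cups 2, 3, 5, and 6 (prior 1/6 each): that cup was opened and seen not to hold the prize — ruled out; weight (1/6)·0 = 0 each.
If it is under cup 4 (prior 1/6): the dealer has 5 equally likely choices, so probability 1/5; weight (1/6)·(1/5) = 1/30.
The weights sum to 1/5.
So P(the pea under cup 1 | the dealer opened cup 2, cup 3, cup 5, and cup 6) = (1/6) / (1/5) = 5/6.

5/6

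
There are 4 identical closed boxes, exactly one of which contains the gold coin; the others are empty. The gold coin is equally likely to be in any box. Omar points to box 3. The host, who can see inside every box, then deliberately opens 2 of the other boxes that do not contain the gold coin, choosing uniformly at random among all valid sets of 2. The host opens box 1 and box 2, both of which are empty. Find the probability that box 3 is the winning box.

1/4

Apply Bayes' rule, conditioning on where the gold coin actually is.
If it is in either of boxes 1 and 2 (prior 1/4 each): that box was opened and seen not to hold the prize — ruled out; weight (1/4)·0 = 0 each.
If it is in box 3 (prior 1/4): the host has 3 equally likely choices, so probability 1/3; weight (1/4)·(1/3) = 1/12.
If it is in box 4 (prior 1/4): the host has no choice, probability 1; weight (1/4)·1 = 1/4.
The weights sum to 1/3.
So P(the gold coin in box 3 | the host opened box 1 and box 2) = (1/12) / (1/3) = 1/4.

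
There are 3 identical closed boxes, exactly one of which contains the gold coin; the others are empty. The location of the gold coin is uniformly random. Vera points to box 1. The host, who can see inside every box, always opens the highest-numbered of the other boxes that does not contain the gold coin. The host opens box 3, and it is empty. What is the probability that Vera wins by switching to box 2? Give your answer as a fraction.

Condition on the true location of the gold coin.
If it is in either of boxes 1 and 2 (prior 1/3 each): box 3 is the highest-numbered option available, probability 1; weight (1/3)·1 = 1/3 each.
If it is in box 3 (prior 1/3): the host opened box 3, so this case is ruled out; weight (1/3)·0 = 0.
The weights sum to 2/3.
So P(the gold coin in box 2 | the host opened box 3) = (1/3) / (2/3) = 1/2.

1/2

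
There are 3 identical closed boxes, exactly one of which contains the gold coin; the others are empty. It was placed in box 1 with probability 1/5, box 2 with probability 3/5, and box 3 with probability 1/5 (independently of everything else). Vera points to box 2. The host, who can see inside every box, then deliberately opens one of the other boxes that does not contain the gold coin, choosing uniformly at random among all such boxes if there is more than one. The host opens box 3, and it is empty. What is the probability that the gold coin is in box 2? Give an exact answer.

3/5

Apply Bayes' rule, conditioning on where the gold coin actually is.
If it is in box 1 (prior 1/5): the host has no choice, probability 1; weight (1/5)·1 = 1/5.
If it is in box 2 (prior 3/5): the host has 2 equally likely choices, so probability 1/2; weight (3/5)·(1/2) = 3/10.
If it is in box 3 (prior 1/5): the host opened box 3, so this case is ruled out; weight (1/5)·0 = 0.
The weights sum to 1/2.
So P(the gold coin in box 2 | the host opened box 3) = (3/10) / (1/2) = 3/5.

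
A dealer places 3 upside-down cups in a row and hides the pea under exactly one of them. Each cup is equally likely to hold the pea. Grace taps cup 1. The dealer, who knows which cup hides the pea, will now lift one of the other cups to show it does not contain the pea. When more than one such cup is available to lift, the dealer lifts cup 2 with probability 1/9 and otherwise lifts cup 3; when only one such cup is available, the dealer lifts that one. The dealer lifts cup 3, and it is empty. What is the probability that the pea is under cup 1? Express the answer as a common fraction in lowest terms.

8/17

Apply Bayes' rule, conditioning on where the pea actually is.
If it is under cup 1 (prior 1/3): cup 2 is available but not opened, probability 8/9; weight (1/3)·(8/9) = 8/27.
If it is under cup 2 (prior 1/3): only cup 3 is available, probability 1; weight (1/3)·1 = 1/3.
If it is under cup 3 (prior 1/3): the dealer opened cup 3, so this case is ruled out; weight (1/3)·0 = 0.
The weights sum to 17/27.
So P(the pea under cup 1 | the dealer opened cup 3) = (8/27) / (17/27) = 8/17.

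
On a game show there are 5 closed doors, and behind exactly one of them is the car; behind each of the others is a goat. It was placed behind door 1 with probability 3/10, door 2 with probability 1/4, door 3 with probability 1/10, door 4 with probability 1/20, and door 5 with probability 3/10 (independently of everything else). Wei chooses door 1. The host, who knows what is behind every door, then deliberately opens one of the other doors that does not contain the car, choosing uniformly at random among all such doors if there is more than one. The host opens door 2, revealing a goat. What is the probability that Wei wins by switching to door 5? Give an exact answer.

4/9

Consider each possible location of the car in turn.
If it is behind door 1 (prior 3/10): the host has 4 equally likely choices, so probability 1/4; weight (3/10)·(1/4) = 3/40.
If it is behind door 2 (prior 1/4): the host opened door 2, so this case is ruled out; weight (1/4)·0 = 0.
If it is behind door 3 (prior 1/10): the host has 3 equally likely choices, so probability 1/3; weight (1/10)·(1/3) = 1/30.
If it is behind door 4 (prior 1/20): the host has 3 equally likely choices, so probability 1/3; weight (1/20)·(1/3) = 1/60.
If it is behind door 5 (prior 3/10): the host has 3 equally likely choices, so probability 1/3; weight (3/10)·(1/3) = 1/10.
The weights sum to 9/40.
So P(the car behind door 5 | the host opened door 2) = (1/10) / (9/40) = 4/9.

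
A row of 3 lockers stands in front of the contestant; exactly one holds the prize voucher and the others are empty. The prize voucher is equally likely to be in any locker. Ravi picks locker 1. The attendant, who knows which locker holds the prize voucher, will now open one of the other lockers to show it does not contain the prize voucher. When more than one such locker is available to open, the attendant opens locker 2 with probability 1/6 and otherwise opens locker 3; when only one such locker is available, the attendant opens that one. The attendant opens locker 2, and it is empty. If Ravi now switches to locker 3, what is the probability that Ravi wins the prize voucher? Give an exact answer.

6/7

Condition on the true location of the prize voucher.
If it is in locker 1 (prior 1/3): locker 2 is available, opened with probability 1/6; weight (1/3)·(1/6) = 1/18.
If it is in locker 2 (prior 1/3): the attendant opened locker 2, so this case is ruled out; weight (1/3)·0 = 0.
If it is in locker 3 (prior 1/3): only locker 2 is available, probability 1; weight (1/3)·1 = 1/3.
The weights sum to 7/18.
So P(the prize voucher in locker 3 | the attendant opened locker 2) = (1/3) / (7/18) = 6/7.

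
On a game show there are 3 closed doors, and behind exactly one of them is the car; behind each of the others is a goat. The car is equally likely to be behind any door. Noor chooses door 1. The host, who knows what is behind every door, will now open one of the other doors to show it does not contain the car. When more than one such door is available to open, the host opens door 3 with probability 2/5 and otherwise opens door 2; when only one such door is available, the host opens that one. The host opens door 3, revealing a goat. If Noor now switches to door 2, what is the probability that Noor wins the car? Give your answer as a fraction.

Condition on the true location of the car.
If it is behind door 1 (prior 1/3): door 3 is available, opened with probability 2/5; weight (1/3)·(2/5) = 2/15.
If it is behind door 2 (prior 1/3): only door 3 is available, probability 1; weight (1/3)·1 = 1/3.
If it is behind door 3 (prior 1/3): the host opened door 3, so this case is ruled out; weight (1/3)·0 = 0.
The weights sum to 7/15.
So P(the car behind door 2 | the host opened door 3) = (1/3) / (7/15) = 5/7.

5/7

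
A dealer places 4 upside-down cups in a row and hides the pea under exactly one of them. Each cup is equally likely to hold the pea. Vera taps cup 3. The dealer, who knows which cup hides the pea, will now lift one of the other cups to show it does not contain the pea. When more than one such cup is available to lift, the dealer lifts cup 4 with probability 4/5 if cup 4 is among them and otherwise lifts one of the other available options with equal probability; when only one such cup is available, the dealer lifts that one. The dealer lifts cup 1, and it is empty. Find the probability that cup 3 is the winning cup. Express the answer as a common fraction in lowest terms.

1/8

Apply Bayes' rule, conditioning on where the pea actually is.
If it is under cup 1 (prior 1/4): the dealer opened cup 1, so this case is ruled out; weight (1/4)·0 = 0.
If it is under cup 2 (prior 1/4): cup 4 is available but not opened, probability 1/5; weight (1/4)·(1/5) = 1/20.
If it is under cup 3 (prior 1/4): cup 4 is available but not opened; cup 1 gets probability (1 − 4/5)/2 = 1/10; weight (1/4)·(1/10) = 1/40.
If it is under cup 4 (prior 1/4): cup 4 holds the prize so is unavailable; the dealer chooses uniformly among the 2 others, probability 1/2; weight (1/4)·(1/2) = 1/8.
The weights sum to 1/5.
So P(the pea under cup 3 | the dealer opened cup 1) = (1/40) / (1/5) = 1/8.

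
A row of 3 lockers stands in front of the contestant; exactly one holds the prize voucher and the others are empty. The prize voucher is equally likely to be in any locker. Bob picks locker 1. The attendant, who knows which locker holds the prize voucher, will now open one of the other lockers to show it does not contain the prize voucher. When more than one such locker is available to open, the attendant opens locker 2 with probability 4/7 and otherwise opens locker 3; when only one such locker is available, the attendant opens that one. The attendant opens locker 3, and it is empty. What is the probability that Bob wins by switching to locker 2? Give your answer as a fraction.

7/10

Apply Bayes' rule, conditioning on where the prize voucher actually is.
If it is in locker 1 (prior 1/3): locker 2 is available but not opened, probability 3/7; weight (1/3)·(3/7) = 1/7.
If it is in locker 2 (prior 1/3): only locker 3 is available, probability 1; weight (1/3)·1 = 1/3.
If it is in locker 3 (prior 1/3): the attendant opened locker 3, so this case is ruled out; weight (1/3)·0 = 0.
The weights sum to 10/21.
So P(the prize voucher in locker 2 | the attendant opened locker 3) = (1/3) / (10/21) = 7/10.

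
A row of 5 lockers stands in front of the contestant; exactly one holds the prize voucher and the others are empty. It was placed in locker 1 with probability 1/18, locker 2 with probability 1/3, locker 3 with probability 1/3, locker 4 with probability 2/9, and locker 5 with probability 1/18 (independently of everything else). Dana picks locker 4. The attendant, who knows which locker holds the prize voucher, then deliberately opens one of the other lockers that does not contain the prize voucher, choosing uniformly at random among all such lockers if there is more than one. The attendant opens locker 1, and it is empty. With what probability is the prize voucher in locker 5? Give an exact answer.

1/16

Consider each possible location of the prize voucher in turn.
If it is in locker 1 (prior 1/18): the attendant opened locker 1, so this case is ruled out; weight (1/18)·0 = 0.
If it is in either of lockers 2 and 3 (prior 1/3 each): the attendant has 3 equally likely choices, so probability 1/3; weight (1/3)·(1/3) = 1/9 each.
If it is in locker 4 (prior 2/9): the attendant has 4 equally likely choices, so probability 1/4; weight (2/9)·(1/4) = 1/18.
If it is in locker 5 (prior 1/18): the attendant has 3 equally likely choices, so probability 1/3; weight (1/18)·(1/3) = 1/54.
The weights sum to 8/27.
So P(the prize voucher in locker 5 | the attendant opened locker 1) = (1/54) / (8/27) = 1/16.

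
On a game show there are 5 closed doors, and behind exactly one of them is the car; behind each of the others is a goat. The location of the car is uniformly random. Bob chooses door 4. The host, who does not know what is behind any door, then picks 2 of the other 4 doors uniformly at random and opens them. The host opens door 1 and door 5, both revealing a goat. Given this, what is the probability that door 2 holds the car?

1/3

Condition on the true location of the car.
If it is behind either of doors 1 and 5 (prior 1/5 each): that door was opened and seen not to hold the prize — ruled out; weight (1/5)·0 = 0 each.
If it is behind any of doors 2, 3, and 4 (prior 1/5 each): the host picks exactly this set with probability 1/6 regardless, and none is the prize; weight (1/5)·(1/6) = 1/30 each.
The weights sum to 1/10.
So P(the car behind door 2 | the host opened door 1 and door 5) = (1/30) / (1/10) = 1/3.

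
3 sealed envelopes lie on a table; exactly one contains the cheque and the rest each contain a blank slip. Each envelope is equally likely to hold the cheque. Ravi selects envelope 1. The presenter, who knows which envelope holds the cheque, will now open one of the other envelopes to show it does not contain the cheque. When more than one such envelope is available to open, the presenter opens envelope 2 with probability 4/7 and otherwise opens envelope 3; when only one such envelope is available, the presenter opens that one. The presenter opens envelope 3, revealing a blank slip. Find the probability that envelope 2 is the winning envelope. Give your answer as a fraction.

7/10

Apply Bayes' rule, conditioning on where the cheque actually is.
If it is in envelope 1 (prior 1/3): envelope 2 is available but not opened, probability 3/7; weight (1/3)·(3/7) = 1/7.
If it is in envelope 2 (prior 1/3): only envelope 3 is available, probability 1; weight (1/3)·1 = 1/3.
If it is in envelope 3 (prior 1/3): the presenter opened envelope 3, so this case is ruled out; weight (1/3)·0 = 0.
The weights sum to 10/21.
So P(the cheque in envelope 2 | the presenter opened envelope 3) = (1/3) / (10/21) = 7/10.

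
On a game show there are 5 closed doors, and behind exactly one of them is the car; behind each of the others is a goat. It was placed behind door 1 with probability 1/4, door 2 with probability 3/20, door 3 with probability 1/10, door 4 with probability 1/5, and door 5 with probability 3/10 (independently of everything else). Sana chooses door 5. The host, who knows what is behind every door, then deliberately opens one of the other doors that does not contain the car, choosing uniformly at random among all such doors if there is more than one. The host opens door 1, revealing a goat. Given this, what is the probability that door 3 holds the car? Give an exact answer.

Condition on the true location of the car.
If it is behind door 1 (prior 1/4): the host opened door 1, so this case is ruled out; weight (1/4)·0 = 0.
If it is behind door 2 (prior 3/20): the host has 3 equally likely choices, so probability 1/3; weight (3/20)·(1/3) = 1/20.
If it is behind door 3 (prior 1/10): the host has 3 equally likely choices, so probability 1/3; weight (1/10)·(1/3) = 1/30.
If it is behind door 4 (prior 1/5): the host has 3 equally likely choices, so probability 1/3; weight (1/5)·(1/3) = 1/15.
If it is behind door 5 (prior 3/10): the host has 4 equally likely choices, so probability 1/4; weight (3/10)·(1/4) = 3/40.
The weights sum to 9/40.
So P(the car behind door 3 | the host opened door 1) = (1/30) / (9/40) = 4/27.

4/27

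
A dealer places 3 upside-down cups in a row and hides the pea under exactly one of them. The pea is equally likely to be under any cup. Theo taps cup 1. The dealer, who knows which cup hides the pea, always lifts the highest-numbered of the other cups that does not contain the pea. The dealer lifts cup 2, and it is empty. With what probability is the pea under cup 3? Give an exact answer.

1

Consider each possible location of the pea in turn.
If it is under cup 1 (prior 1/3): the dealer would have opened cup 3 instead, probability 0; weight (1/3)·0 = 0.
If it is under cup 2 (prior 1/3): the dealer opened cup 2, so this case is ruled out; weight (1/3)·0 = 0.
If it is under cup 3 (prior 1/3): cup 2 is the highest-numbered option available, probability 1; weight (1/3)·1 = 1/3.
The weights sum to 1/3.
So P(the pea under cup 3 | the dealer opened cup 2) = (1/3) / (1/3) = 1.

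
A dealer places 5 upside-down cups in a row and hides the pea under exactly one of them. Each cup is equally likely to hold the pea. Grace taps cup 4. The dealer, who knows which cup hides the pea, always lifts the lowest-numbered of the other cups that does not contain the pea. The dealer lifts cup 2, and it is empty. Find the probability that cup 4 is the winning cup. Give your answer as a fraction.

Apply Bayes' rule, conditioning on where the pea actually is.
If it is under cup 1 (prior 1/5): cup 2 is the lowest-numbered option available, probability 1; weight (1/5)·1 = 1/5.
If it is under cup 2 (prior 1/5): the dealer opened cup 2, so this case is ruled out; weight (1/5)·0 = 0.
If it is under any of cups 3, 4, and 5 (prior 1/5 each): the dealer would have opened cup 1 instead, probability 0; weight (1/5)·0 = 0 each.
The weights sum to 1/5.
So P(the pea under cup 4 | the dealer opened cup 2) = 0 / (1/5) = 0.

0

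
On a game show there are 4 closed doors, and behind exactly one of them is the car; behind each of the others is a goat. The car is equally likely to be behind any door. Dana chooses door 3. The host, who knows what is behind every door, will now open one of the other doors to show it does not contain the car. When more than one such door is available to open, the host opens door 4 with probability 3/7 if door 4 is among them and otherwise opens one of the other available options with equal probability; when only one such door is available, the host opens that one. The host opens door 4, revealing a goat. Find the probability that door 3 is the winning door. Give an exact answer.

1/3

Consider each possible location of the car in turn.
If it is behind any of doors 1, 2, and 3 (prior 1/4 each): door 4 is available, opened with probability 3/7; weight (1/4)·(3/7) = 3/28 each.
If it is behind door 4 (prior 1/4): the host opened door 4, so this case is ruled out; weight (1/4)·0 = 0.
The weights sum to 9/28.
So P(the car behind door 3 | the host opened door 4) = (3/28) / (9/28) = 1/3.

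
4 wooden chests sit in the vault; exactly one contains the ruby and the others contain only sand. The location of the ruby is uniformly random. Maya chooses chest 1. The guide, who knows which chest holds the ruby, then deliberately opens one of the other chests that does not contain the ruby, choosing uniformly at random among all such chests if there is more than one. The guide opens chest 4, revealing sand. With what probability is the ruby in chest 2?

3/8

Consider each possible location of the ruby in turn.
If it is in chest 1 (prior 1/4): the guide has 3 equally likely choices, so probability 1/3; weight (1/4)·(1/3) = 1/12.
If it is in either of chests 2 and 3 (prior 1/4 each): the guide has 2 equally likely choices, so probability 1/2; weight (1/4)·(1/2) = 1/8 each.
If it is in chest 4 (prior 1/4): the guide opened chest 4, so this case is ruled out; weight (1/4)·0 = 0.
The weights sum to 1/3.
So P(the ruby in chest 2 | the guide opened chest 4) = (1/8) / (1/3) = 3/8.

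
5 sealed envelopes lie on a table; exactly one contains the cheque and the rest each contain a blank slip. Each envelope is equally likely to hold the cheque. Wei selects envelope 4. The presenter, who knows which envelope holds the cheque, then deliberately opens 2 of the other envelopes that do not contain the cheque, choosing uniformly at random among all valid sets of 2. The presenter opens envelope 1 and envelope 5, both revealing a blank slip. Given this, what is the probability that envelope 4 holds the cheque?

Consider each possible location of the cheque in turn.
If it is in either of envelopes 1 and 5 (prior 1/5 each): that envelope was opened and seen not to hold the prize — ruled out; weight (1/5)·0 = 0 each.
If it is in either of envelopes 2 and 3 (prior 1/5 each): the presenter has 3 equally likely choices, so probability 1/3; weight (1/5)·(1/3) = 1/15 each.
If it is in envelope 4 (prior 1/5): the presenter has 6 equally likely choices, so probability 1/6; weight (1/5)·(1/6) = 1/30.
The weights sum to 1/6.
So P(the cheque in envelope 4 | the presenter opened envelope 1 and envelope 5) = (1/30) / (1/6) = 1/5.

1/5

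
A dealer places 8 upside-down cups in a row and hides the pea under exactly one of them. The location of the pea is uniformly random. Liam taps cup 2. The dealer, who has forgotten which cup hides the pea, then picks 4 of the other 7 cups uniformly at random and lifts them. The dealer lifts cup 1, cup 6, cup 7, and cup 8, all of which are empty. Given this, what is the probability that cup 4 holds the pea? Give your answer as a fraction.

Apply Bayes' rule, conditioning on where the pea actually is.
If it is under any of cups 1, 6, 7, and 8 (prior 1/8 each): that cup was opened and seen not to hold the prize — ruled out; weight (1/8)·0 = 0 each.
If it is under any of cups 2, 3, 4, and 5 (prior 1/8 each): the dealer picks exactly this set with probability 1/35 regardless, and none is the prize; weight (1/8)·(1/35) = 1/280 each.
The weights sum to 1/70.
So P(the pea under cup 4 | the dealer opened cup 1, cup 6, cup 7, and cup 8) = (1/280) / (1/70) = 1/4.

1/4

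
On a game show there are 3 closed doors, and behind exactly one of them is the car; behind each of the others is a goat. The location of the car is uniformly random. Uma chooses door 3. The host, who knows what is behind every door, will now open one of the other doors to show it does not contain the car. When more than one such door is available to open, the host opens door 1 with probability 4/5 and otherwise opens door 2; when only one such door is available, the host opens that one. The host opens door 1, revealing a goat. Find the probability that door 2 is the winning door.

5/9

Condition on the true location of the car.
If it is behind door 1 (prior 1/3): the host opened door 1, so this case is ruled out; weight (1/3)·0 = 0.
If it is behind door 2 (prior 1/3): only door 1 is available, probability 1; weight (1/3)·1 = 1/3.
If it is behind door 3 (prior 1/3): door 1 is available, opened with probability 4/5; weight (1/3)·(4/5) = 4/15.
The weights sum to 3/5.
So P(the car behind door 2 | the host opened door 1) = (1/3) / (3/5) = 5/9.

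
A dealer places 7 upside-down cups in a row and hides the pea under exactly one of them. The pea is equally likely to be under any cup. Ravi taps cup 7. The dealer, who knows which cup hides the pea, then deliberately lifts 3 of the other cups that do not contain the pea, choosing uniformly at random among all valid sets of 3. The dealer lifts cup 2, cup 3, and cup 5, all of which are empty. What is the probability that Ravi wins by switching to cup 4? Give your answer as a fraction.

2/7

Condition on the true location of the pea.
If it is under any of cups 1, 4, and 6 (prior 1/7 each): the dealer has 10 equally likely choices, so probability 1/10; weight (1/7)·(1/10) = 1/70 each.
If it is under any of cups 2, 3, and 5 (prior 1/7 each): that cup was opened and seen not to hold the prize — ruled out; weight (1/7)·0 = 0 each.
If it is under cup 7 (prior 1/7): the dealer has 20 equally likely choices, so probability 1/20; weight (1/7)·(1/20) = 1/140.
The weights sum to 1/20.
So P(the pea under cup 4 | the dealer opened cup 2, cup 3, and cup 5) = (1/70) / (1/20) = 2/7.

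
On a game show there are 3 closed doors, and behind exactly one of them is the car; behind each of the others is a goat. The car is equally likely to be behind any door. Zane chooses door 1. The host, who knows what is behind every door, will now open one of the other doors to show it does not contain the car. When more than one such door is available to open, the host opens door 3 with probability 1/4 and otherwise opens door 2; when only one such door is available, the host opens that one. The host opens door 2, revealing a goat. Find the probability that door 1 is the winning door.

Consider each possible location of the car in turn.
If it is behind door 1 (prior 1/3): door 3 is available but not opened, probability 3/4; weight (1/3)·(3/4) = 1/4.
If it is behind door 2 (prior 1/3): the host opened door 2, so this case is ruled out; weight (1/3)·0 = 0.
If it is behind door 3 (prior 1/3): only door 2 is available, probability 1; weight (1/3)·1 = 1/3.
The weights sum to 7/12.
So P(the car behind door 1 | the host opened door 2) = (1/4) / (7/12) = 3/7.

3/7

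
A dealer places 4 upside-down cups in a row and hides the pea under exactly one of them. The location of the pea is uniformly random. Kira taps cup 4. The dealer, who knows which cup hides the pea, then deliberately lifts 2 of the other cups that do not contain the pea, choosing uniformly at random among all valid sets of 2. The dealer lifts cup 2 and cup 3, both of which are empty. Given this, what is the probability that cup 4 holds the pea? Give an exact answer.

1/4

Condition on the true location of the pea.
If it is under cup 1 (prior 1/4): the dealer has no choice, probability 1; weight (1/4)·1 = 1/4.
If it is under either of cups 2 and 3 (prior 1/4 each): that cup was opened and seen not to hold the prize — ruled out; weight (1/4)·0 = 0 each.
If it is under cup 4 (prior 1/4): the dealer has 3 equally likely choices, so probability 1/3; weight (1/4)·(1/3) = 1/12.
The weights sum to 1/3.
So P(the pea under cup 4 | the dealer opened cup 2 and cup 3) = (1/12) / (1/3) = 1/4.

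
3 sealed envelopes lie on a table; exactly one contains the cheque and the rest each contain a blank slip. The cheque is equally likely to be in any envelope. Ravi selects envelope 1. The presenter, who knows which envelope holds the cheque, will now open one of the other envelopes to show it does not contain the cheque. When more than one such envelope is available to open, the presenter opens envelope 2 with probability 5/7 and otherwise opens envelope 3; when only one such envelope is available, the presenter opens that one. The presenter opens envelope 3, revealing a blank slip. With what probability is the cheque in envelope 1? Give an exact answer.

Apply Bayes' rule, conditioning on where the cheque actually is.
If it is in envelope 1 (prior 1/3): envelope 2 is available but not opened, probability 2/7; weight (1/3)·(2/7) = 2/21.
If it is in envelope 2 (prior 1/3): only envelope 3 is available, probability 1; weight (1/3)·1 = 1/3.
If it is in envelope 3 (prior 1/3): the presenter opened envelope 3, so this case is ruled out; weight (1/3)·0 = 0.
The weights sum to 3/7.
So P(the cheque in envelope 1 | the presenter opened envelope 3) = (2/21) / (3/7) = 2/9.

2/9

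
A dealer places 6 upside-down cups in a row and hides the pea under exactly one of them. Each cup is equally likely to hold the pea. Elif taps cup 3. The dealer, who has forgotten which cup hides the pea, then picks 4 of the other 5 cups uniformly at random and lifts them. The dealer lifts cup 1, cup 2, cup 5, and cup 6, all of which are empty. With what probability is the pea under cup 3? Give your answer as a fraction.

Consider each possible location of the pea in turn.
If it is under any of cups 1, 2, 5, and 6 (prior 1/6 each): that cup was opened and seen not to hold the prize — ruled out; weight (1/6)·0 = 0 each.
If it is under either of cups 3 and 4 (prior 1/6 each): the dealer picks exactly this set with probability 1/5 regardless, and none is the prize; weight (1/6)·(1/5) = 1/30 each.
The weights sum to 1/15.
So P(the pea under cup 3 | the dealer opened cup 1, cup 2, cup 5, and cup 6) = (1/30) / (1/15) = 1/2.

1/2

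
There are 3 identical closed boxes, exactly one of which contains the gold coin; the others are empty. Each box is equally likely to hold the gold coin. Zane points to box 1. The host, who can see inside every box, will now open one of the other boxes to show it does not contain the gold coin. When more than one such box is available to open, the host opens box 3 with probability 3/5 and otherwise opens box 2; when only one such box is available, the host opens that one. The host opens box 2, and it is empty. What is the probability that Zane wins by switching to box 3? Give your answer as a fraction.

5/7

Apply Bayes' rule, conditioning on where the gold coin actually is.
If it is in box 1 (prior 1/3): box 3 is available but not opened, probability 2/5; weight (1/3)·(2/5) = 2/15.
If it is in box 2 (prior 1/3): the host opened box 2, so this case is ruled out; weight (1/3)·0 = 0.
If it is in box 3 (prior 1/3): only box 2 is available, probability 1; weight (1/3)·1 = 1/3.
The weights sum to 7/15.
So P(the gold coin in box 3 | the host opened box 2) = (1/3) / (7/15) = 5/7.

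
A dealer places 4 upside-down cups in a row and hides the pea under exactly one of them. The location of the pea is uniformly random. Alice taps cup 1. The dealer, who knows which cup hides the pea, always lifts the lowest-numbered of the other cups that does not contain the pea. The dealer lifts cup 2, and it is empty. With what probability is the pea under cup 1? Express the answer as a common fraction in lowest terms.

Consider each possible location of the pea in turn.
If it is under any of cups 1, 3, and 4 (prior 1/4 each): cup 2 is the lowest-numbered option available, probability 1; weight (1/4)·1 = 1/4 each.
If it is under cup 2 (prior 1/4): the dealer opened cup 2, so this case is ruled out; weight (1/4)·0 = 0.
The weights sum to 3/4.
So P(the pea under cup 1 | the dealer opened cup 2) = (1/4) / (3/4) = 1/3.

1/3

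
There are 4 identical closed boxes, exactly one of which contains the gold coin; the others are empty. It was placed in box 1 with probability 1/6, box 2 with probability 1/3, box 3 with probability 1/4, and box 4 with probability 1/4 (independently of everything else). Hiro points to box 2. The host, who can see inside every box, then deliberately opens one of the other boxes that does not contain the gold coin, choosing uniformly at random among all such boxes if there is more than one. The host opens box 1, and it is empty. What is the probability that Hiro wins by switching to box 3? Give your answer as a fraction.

9/26

Condition on the true location of the gold coin.
If it is in box 1 (prior 1/6): the host opened box 1, so this case is ruled out; weight (1/6)·0 = 0.
If it is in box 2 (prior 1/3): the host has 3 equally likely choices, so probability 1/3; weight (1/3)·(1/3) = 1/9.
If it is in either of boxes 3 and 4 (prior 1/4 each): the host has 2 equally likely choices, so probability 1/2; weight (1/4)·(1/2) = 1/8 each.
The weights sum to 13/36.
So P(the gold coin in box 3 | the host opened box 1) = (1/8) / (13/36) = 9/26.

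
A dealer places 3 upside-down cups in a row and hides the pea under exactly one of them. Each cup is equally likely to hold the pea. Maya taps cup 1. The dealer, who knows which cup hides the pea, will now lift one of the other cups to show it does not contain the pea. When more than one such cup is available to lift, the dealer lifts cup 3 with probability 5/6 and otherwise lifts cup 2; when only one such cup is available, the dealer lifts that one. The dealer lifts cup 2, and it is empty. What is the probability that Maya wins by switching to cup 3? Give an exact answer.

6/7

Condition on the true location of the pea.
If it is under cup 1 (prior 1/3): cup 3 is available but not opened, probability 1/6; weight (1/3)·(1/6) = 1/18.
If it is under cup 2 (prior 1/3): the dealer opened cup 2, so this case is ruled out; weight (1/3)·0 = 0.
If it is under cup 3 (prior 1/3): only cup 2 is available, probability 1; weight (1/3)·1 = 1/3.
The weights sum to 7/18.
So P(the pea under cup 3 | the dealer opened cup 2) = (1/3) / (7/18) = 6/7.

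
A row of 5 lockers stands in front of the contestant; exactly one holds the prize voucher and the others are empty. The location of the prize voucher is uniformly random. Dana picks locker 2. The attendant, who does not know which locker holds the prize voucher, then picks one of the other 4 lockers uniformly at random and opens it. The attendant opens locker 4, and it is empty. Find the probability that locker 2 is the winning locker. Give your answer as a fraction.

Apply Bayes' rule, conditioning on where the prize voucher actually is.
If it is in any of lockers 1, 2, 3, and 5 (prior 1/5 each): the attendant picks locker 4 with probability 1/4 regardless, and it is not the prize; weight (1/5)·(1/4) = 1/20 each.
If it is in locker 4 (prior 1/5): the attendant opened locker 4, so this case is ruled out; weight (1/5)·0 = 0.
The weights sum to 1/5.
So P(the prize voucher in locker 2 | the attendant opened locker 4) = (1/20) / (1/5) = 1/4.

1/4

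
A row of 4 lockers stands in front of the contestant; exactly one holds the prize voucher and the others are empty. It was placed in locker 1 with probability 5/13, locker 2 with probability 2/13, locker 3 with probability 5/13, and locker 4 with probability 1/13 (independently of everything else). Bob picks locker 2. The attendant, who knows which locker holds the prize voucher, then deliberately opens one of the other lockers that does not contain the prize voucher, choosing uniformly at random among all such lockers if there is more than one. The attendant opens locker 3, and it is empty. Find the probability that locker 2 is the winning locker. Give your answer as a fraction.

Apply Bayes' rule, conditioning on where the prize voucher actually is.
If it is in locker 1 (prior 5/13): the attendant has 2 equally likely choices, so probability 1/2; weight (5/13)·(1/2) = 5/26.
If it is in locker 2 (prior 2/13): the attendant has 3 equally likely choices, so probability 1/3; weight (2/13)·(1/3) = 2/39.
If it is in locker 3 (prior 5/13): the attendant opened locker 3, so this case is ruled out; weight (5/13)·0 = 0.
If it is in locker 4 (prior 1/13): the attendant has 2 equally likely choices, so probability 1/2; weight (1/13)·(1/2) = 1/26.
The weights sum to 11/39.
So P(the prize voucher in locker 2 | the attendant opened locker 3) = (2/39) / (11/39) = 2/11.

2/11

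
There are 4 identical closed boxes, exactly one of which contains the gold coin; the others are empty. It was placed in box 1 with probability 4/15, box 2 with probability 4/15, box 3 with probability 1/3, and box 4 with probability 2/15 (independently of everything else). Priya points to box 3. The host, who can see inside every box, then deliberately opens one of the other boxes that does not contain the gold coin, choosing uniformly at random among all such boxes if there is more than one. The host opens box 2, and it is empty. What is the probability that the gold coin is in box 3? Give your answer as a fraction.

Condition on the true location of the gold coin.
If it is in box 1 (prior 4/15): the host has 2 equally likely choices, so probability 1/2; weight (4/15)·(1/2) = 2/15.
If it is in box 2 (prior 4/15): the host opened box 2, so this case is ruled out; weight (4/15)·0 = 0.
If it is in box 3 (prior 1/3): the host has 3 equally likely choices, so probability 1/3; weight (1/3)·(1/3) = 1/9.
If it is in box 4 (prior 2/15): the host has 2 equally likely choices, so probability 1/2; weight (2/15)·(1/2) = 1/15.
The weights sum to 14/45.
So P(the gold coin in box 3 | the host opened box 2) = (1/9) / (14/45) = 5/14.

5/14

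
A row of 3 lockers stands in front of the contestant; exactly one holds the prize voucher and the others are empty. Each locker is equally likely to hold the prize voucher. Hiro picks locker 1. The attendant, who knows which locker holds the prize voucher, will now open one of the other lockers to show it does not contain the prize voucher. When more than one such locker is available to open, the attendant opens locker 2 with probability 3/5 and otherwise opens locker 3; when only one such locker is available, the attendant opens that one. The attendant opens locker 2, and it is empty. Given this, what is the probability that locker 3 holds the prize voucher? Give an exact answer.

5/8

Consider each possible location of the prize voucher in turn.
If it is in locker 1 (prior 1/3): locker 2 is available, opened with probability 3/5; weight (1/3)·(3/5) = 1/5.
If it is in locker 2 (prior 1/3): the attendant opened locker 2, so this case is ruled out; weight (1/3)·0 = 0.
If it is in locker 3 (prior 1/3): only locker 2 is available, probability 1; weight (1/3)·1 = 1/3.
The weights sum to 8/15.
So P(the prize voucher in locker 3 | the attendant opened locker 2) = (1/3) / (8/15) = 5/8.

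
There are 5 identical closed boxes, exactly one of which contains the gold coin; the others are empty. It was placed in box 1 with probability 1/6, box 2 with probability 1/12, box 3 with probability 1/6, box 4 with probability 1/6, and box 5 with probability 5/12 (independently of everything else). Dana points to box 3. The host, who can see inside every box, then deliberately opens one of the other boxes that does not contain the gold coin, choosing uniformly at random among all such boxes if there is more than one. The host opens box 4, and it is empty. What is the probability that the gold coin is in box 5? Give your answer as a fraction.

Consider each possible location of the gold coin in turn.
If it is in box 1 (prior 1/6): the host has 3 equally likely choices, so probability 1/3; weight (1/6)·(1/3) = 1/18.
If it is in box 2 (prior 1/12): the host has 3 equally likely choices, so probability 1/3; weight (1/12)·(1/3) = 1/36.
If it is in box 3 (prior 1/6): the host has 4 equally likely choices, so probability 1/4; weight (1/6)·(1/4) = 1/24.
If it is in box 4 (prior 1/6): the host opened box 4, so this case is ruled out; weight (1/6)·0 = 0.
If it is in box 5 (prior 5/12): the host has 3 equally likely choices, so probability 1/3; weight (5/12)·(1/3) = 5/36.
The weights sum to 19/72.
So P(the gold coin in box 5 | the host opened box 4) = (5/36) / (19/72) = 10/19.

10/19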